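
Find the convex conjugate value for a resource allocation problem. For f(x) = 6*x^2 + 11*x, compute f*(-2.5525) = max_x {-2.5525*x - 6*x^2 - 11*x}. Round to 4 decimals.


f*(y) = sup_x {y*x - a*x^2 - b*x} = sup_x {(y-b)*x - a*x^2}
FOC: (y - b) - 2a*x = 0 => x* = (y - b)/(2a)
x* = (-2.5525 - 11)/(2*6) = -1.1294
f*(-2.5525) = (y-b)^2/(4a) = (-2.5525 - 11)^2/(4*6)
= 183.6703/24 = 7.6529


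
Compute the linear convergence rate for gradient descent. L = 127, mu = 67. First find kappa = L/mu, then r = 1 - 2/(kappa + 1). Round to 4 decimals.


Step 1: Compute the condition number.
kappa = L/mu = 127/67 = 1.8955
Step 2: Compute the convergence rate.
r = 1 - 2/(kappa + 1) = 1 - 2*mu/(L + mu) = (L - mu)/(L + mu) = 60/194 = 0.3093


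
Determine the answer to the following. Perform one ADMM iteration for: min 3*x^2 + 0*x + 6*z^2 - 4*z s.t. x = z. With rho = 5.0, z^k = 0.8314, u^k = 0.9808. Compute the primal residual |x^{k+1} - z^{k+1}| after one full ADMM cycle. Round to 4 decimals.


ADMM iteration with rho = 5.0, z^k = 0.8314, u^k = 0.9808
Step 1: x-update.
Minimize 3*x^2 + 0*x + (5.0/2)*(x - 0.8314 + 0.9808)^2
FOC: (2*3 + 5.0)*x = 0 + 5.0*(0.8314 - 0.9808)
x^{k+1} = -0.0679
Step 2: z-update.
Minimize 6*z^2 - 4*z + (5.0/2)*(-0.0679 - z + 0.9808)^2
FOC: (2*6 + 5.0)*z = 4 + 5.0*(-0.0679 + 0.9808)
z^{k+1} = 0.5038
Step 3: u-update.
u^{k+1} = 0.9808 - 0.0679 - 0.5038 = 0.4091
Step 4: Primal residual = |-0.0679 - 0.5038| = 0.5717


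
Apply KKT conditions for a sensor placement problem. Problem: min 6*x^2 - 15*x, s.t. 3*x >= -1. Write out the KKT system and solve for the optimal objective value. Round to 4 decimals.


Step 1: Try lambda = 0 (constraint inactive).
Stationarity: 2*6*x - 15 = 0
x* = 15/(2*6) = 1.25
Check constraint: 3*1.25 = 3.75 >= -1 -- satisfied.
Step 2: Compute optimal value.
f(x*) = 6*1.25^2 - 15*1.25 = -9.375


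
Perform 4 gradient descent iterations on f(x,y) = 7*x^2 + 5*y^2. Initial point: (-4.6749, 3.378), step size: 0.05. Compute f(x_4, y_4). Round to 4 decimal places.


Gradient descent on f(x,y) = 7*x^2 + 5*y^2.
Starting point: (-4.6749, 3.378), alpha = 0.05
Step 1: grad_x = 2*7*-4.6749 = -65.4486, grad_y = 2*5*3.378 = 33.78
  x_1 = -4.6749 - 0.05*-65.4486 = -1.4025
  y_1 = 3.378 - 0.05*33.78 = 1.689
Step 2: grad_x = 2*7*-1.4025 = -19.6346, grad_y = 2*5*1.689 = 16.89
  x_2 = -1.4025 - 0.05*-19.6346 = -0.4207
  y_2 = 1.689 - 0.05*16.89 = 0.8445
Step 3: grad_x = 2*7*-0.4207 = -5.8904, grad_y = 2*5*0.8445 = 8.445
  x_3 = -0.4207 - 0.05*-5.8904 = -0.1262
  y_3 = 0.8445 - 0.05*8.445 = 0.4223
Step 4: grad_x = 2*7*-0.1262 = -1.7671, grad_y = 2*5*0.4223 = 4.2225
  x_4 = -0.1262 - 0.05*-1.7671 = -0.0379
  y_4 = 0.4223 - 0.05*4.2225 = 0.2111
f(-0.0379, 0.2111) = 7*(-0.0379)^2 + 5*0.2111^2 = 0.2329


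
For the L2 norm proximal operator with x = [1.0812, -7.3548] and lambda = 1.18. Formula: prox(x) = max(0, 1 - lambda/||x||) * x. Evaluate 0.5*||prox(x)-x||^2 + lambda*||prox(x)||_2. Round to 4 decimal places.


Step 1: Compute ||x||.
||x|| = 7.4338
Step 2: Compute scaling factor.
scale = max(0, 1 - 1.18/7.4338) = 0.8413
Step 3: prox(x) = [0.9096, -6.1873]
||prox(x)|| = 6.2538
Step 4: Proximal objective.
0.5*||prox-x||^2 = 0.6962
lambda*||prox|| = 7.3795
Total = 8.0757


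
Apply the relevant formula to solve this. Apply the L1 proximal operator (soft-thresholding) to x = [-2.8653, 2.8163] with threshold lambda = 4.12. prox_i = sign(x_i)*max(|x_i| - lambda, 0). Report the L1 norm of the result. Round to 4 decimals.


Soft-thresholding with lambda = 4.12:
prox(-2.8653) = sign(-2.8653)*max(|-2.8653| - 4.12, 0) = 0.0
prox(2.8163) = sign(2.8163)*max(|2.8163| - 4.12, 0) = 0.0
prox(x) = [0.0, 0.0]
||prox(x)||_1 = 0.0 + 0.0 = 0.0


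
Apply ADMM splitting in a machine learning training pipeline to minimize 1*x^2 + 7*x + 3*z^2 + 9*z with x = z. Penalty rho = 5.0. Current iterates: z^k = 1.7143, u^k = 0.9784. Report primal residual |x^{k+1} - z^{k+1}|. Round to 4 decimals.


ADMM iteration with rho = 5.0, z^k = 1.7143, u^k = 0.9784
Step 1: x-update.
Minimize 1*x^2 + 7*x + (5.0/2)*(x - 1.7143 + 0.9784)^2
FOC: (2*1 + 5.0)*x = -7 + 5.0*(1.7143 - 0.9784)
x^{k+1} = -0.4744
Step 2: z-update.
Minimize 3*z^2 + 9*z + (5.0/2)*(-0.4744 - z + 0.9784)^2
FOC: (2*3 + 5.0)*z = -9 + 5.0*(-0.4744 + 0.9784)
z^{k+1} = -0.5891
Step 3: u-update.
u^{k+1} = 0.9784 - 0.4744 + 0.5891 = 1.0931
Step 4: Primal residual = |-0.4744 + 0.5891| = 0.1147


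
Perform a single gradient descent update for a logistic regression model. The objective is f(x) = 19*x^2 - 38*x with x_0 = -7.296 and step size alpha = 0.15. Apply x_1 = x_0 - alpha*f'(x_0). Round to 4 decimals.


We compute the gradient at x_0 and apply the update.
f'(x) = 38*x - 38
f'(-7.296) = 38*-7.296 - 38 = -315.248
x_1 = -7.296 - 0.15*-315.248 = 39.9912


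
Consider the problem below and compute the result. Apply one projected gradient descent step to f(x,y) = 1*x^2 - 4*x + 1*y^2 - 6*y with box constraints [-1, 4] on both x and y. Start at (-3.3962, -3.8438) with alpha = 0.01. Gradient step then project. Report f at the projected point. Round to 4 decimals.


Step 1: Compute gradient at (-3.3962, -3.8438).
grad_x = 2*1*-3.3962 - 4 = -10.7924
grad_y = 2*1*-3.8438 - 6 = -13.6876
Step 2: Gradient step.
x_raw = -3.3962 - 0.01*-10.7924 = -3.2883
y_raw = -3.8438 - 0.01*-13.6876 = -3.7069
Step 3: Project onto [-1, 4].
x_proj = clip(-3.2883) = -1.0
y_proj = clip(-3.7069) = -1.0
Step 4: Evaluate f.
f(-1.0, -1.0) = 12.0


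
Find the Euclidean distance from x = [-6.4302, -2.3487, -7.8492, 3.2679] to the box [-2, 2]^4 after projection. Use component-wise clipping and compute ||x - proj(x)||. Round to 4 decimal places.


Project each component onto [-2, 2].
clip(-6.4302) = -2.0, clip(-2.3487) = -2.0, clip(-7.8492) = -2.0, clip(3.2679) = 2.0
Projection = [-2.0, -2.0, -2.0, 2.0]
Squared diffs: [19.6267, 0.1216, 34.2131, 1.6076]
Distance = sqrt(55.569) = 7.4545


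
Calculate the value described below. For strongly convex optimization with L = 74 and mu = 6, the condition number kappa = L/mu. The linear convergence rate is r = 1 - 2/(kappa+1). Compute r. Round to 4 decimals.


Step 1: Compute the condition number.
kappa = L/mu = 74/6 = 12.3333
Step 2: Compute the convergence rate.
r = 1 - 2/(kappa + 1) = 1 - 2*mu/(L + mu) = (L - mu)/(L + mu) = 68/80 = 0.85


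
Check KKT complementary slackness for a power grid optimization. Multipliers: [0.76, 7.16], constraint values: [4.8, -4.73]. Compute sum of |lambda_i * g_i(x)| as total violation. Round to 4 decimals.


KKT complementary slackness check:
lambda_1 * g_1 = 0.76 * 4.8 = 3.648
lambda_2 * g_2 = 7.16 * -4.73 = -33.8668
Total violation = 3.648 + 33.8668 = 37.5148


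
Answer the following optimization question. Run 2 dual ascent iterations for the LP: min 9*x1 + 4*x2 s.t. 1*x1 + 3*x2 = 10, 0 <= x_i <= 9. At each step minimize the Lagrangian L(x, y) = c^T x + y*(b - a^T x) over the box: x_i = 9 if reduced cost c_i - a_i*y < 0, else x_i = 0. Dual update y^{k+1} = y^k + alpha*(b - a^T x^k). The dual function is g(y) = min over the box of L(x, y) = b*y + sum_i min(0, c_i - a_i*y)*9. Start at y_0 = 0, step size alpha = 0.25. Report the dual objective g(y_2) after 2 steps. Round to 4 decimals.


Dual ascent for LP: min 9*x1 + 4*x2, 1*x1 + 3*x2 = 10, 0 <= x_i <= 9
Step 1: y^k = 0.0, reduced costs: (9.0, 4.0)
  x^k = (0.0, 0.0), subgradient = b - a^T x = 10.0
  y^{k+1} = 0.0 + 0.25*10.0 = 2.5
Step 2: y^k = 2.5, reduced costs: (6.5, -3.5)
  x^k = (0.0, 9.0), subgradient = b - a^T x = -17.0
  y^{k+1} = 2.5 + 0.25*-17.0 = -1.75
Dual objective at y_2 = -1.75: reduced costs (10.75, 9.25), box minimizer x = (0.0, 0.0)
g(y_2) = b*y + (c1 - a1*y)*x1 + (c2 - a2*y)*x2 = 10*(-1.75) + 10.75*0.0 + 9.25*0.0 = -17.5 + 0.0 + 0.0 = -17.5


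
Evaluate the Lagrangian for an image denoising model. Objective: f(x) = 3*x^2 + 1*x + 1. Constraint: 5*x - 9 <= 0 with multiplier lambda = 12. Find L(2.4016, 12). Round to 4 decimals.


Step 1: Evaluate f(x).
f(2.4016) = 3*2.4016^2 + 1*2.4016 + 1 = 20.7046
Step 2: Evaluate g(x).
g(2.4016) = 5*2.4016 - 9 = 3.008
Step 3: Compute Lagrangian.
L = 20.7046 + 12*3.008 = 56.8006


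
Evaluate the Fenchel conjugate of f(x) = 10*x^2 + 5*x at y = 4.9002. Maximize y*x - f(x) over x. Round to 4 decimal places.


f*(y) = sup_x {y*x - a*x^2 - b*x} = sup_x {(y-b)*x - a*x^2}
FOC: (y - b) - 2a*x = 0 => x* = (y - b)/(2a)
x* = (4.9002 - 5)/(2*10) = -0.005
f*(4.9002) = (y-b)^2/(4a) = (4.9002 - 5)^2/(4*10)
= 0.01/40 = 0.0002


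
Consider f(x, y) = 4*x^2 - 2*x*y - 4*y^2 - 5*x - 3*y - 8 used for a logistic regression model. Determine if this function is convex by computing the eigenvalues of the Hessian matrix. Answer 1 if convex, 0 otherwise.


The Hessian of f(x,y) = 4*x^2 - 2*x*y - 4*y^2 - 5*x - 3*y - 8 is:
H = [[8, -2], [-2, -8]]
Trace = 8 - 8 = 0
Determinant = 8*-8 - (-2)^2 = -68
Discriminant = (0)^2 - 4*-68 = 272.0
Eigenvalues: lambda_1 = -8.2462, lambda_2 = 8.2462
The function is not convex.

0


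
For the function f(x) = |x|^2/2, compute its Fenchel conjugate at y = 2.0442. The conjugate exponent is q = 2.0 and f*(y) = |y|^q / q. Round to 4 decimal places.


The conjugate exponent q satisfies 1/p + 1/q = 1.
p = 2, so q = 2/(2 - 1) = 2.0
|y|^q = 2.0442^2.0 = 4.1788
f*(2.0442) = 4.1788 / 2.0 = 2.0894


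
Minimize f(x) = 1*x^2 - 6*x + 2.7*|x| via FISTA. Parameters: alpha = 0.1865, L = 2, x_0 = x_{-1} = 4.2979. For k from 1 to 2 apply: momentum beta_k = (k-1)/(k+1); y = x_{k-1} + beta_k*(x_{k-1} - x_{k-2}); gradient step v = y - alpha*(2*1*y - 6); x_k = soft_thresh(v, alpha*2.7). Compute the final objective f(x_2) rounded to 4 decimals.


FISTA on f(x) = 1*x^2 - 6*x + 2.7*|x|
L = 2, alpha = 0.1865
Iteration 1: beta = 0.0, y = 4.2979 + 0.0*(4.2979 - 4.2979) = 4.2979
  grad(y) = 2.5958, v = y - alpha*grad = 3.8138
  prox(v) = soft_thresh(3.8138, 0.5036) = 3.3102
Iteration 2: beta = 0.3333, y = 3.3102 + 0.3333*(3.3102 - 4.2979) = 2.981
  grad(y) = -0.038, v = y - alpha*grad = 2.9881
  prox(v) = soft_thresh(2.9881, 0.5036) = 2.4845
f(x_2) = 1*2.4845^2 - 6*2.4845 + 2.7*|2.4845| = -2.026


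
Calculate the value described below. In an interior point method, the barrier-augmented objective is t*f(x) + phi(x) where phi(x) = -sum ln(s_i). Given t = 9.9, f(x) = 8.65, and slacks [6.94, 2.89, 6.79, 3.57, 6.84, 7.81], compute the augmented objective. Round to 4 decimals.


Step 1: Compute log-barrier.
ln values: [1.9373, 1.0613, 1.9155, 1.2726, 1.9228, 2.0554]
phi = -(1.9373 + 1.0613 + 1.9155 + 1.2726 + 1.9228 + 2.0554) = -10.1648
Step 2: Compute augmented objective.
t*f(x) = 9.9*8.65 = 85.635
Total = 85.635 - 10.1648 = 75.4702


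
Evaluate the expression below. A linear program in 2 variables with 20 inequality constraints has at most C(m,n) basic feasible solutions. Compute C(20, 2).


Each vertex corresponds to some choice of n active constraints out of m, so the number of vertices is at most C(m, n) = m! / (n!(m-n)!).
m = 20, n = 2
Numerator: 20 * 19
Denominator: 2! = 2
C(20, 2) = 190


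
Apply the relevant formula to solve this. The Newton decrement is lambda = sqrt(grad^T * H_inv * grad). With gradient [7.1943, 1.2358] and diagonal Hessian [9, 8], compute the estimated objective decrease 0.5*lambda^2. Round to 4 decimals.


Step 1: H is diagonal, so H^(-1) * g = [0.7994, 0.1545].
Step 2: g^T H^(-1) g = sum_i g_i^2 / H_ii
  = (7.1943)^2/9 + (1.2358)^2/8
  = 5.7509 + 0.1909 = 5.9418
Step 3: Objective decrease = 0.5 * g^T H^(-1) g = 2.9709


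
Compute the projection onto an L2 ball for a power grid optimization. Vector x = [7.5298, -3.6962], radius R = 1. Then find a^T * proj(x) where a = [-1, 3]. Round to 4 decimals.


Step 1: Compute ||x|| (intermediates to 6 decimals).
||x|| = sqrt(7.5298^2 + (-3.6962)^2) = 8.388074
Step 2: Project.
Since ||x|| > R, scale = R/||x|| = 1/8.388074 = 0.119217, proj(x) = scale * x
proj(x) = [0.89768, -0.44065]
Step 3: Dot product.
a^T * proj(x) = -1*0.89768 + 3*(-0.44065) = -2.2196


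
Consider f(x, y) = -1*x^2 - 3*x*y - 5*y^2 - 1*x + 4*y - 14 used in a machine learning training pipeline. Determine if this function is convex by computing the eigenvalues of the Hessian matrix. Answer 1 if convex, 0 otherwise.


The Hessian of f(x,y) = -1*x^2 - 3*x*y - 5*y^2 - 1*x + 4*y - 14 is:
H = [[-2, -3], [-3, -10]]
Trace = -2 - 10 = -12
Determinant = -2*-10 - (-3)^2 = 11
Discriminant = (-12)^2 - 4*11 = 100.0
Eigenvalues: lambda_1 = -11.0, lambda_2 = -1.0
The function is not convex.

0


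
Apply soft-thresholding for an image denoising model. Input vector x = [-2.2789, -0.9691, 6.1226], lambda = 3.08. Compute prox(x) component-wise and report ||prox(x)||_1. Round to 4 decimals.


Soft-thresholding with lambda = 3.08:
prox(-2.2789) = sign(-2.2789)*max(|-2.2789| - 3.08, 0) = 0.0
prox(-0.9691) = sign(-0.9691)*max(|-0.9691| - 3.08, 0) = 0.0
prox(6.1226) = sign(6.1226)*max(|6.1226| - 3.08, 0) = 3.0426
prox(x) = [0.0, 0.0, 3.0426]
||prox(x)||_1 = 0.0 + 0.0 + 3.0426 = 3.0426


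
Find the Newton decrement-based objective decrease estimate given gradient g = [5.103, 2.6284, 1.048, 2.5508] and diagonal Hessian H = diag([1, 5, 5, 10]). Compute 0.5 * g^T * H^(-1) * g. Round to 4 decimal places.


Step 1: H is diagonal, so H^(-1) * g = [5.103, 0.5257, 0.2096, 0.2551].
Step 2: g^T H^(-1) g = sum_i g_i^2 / H_ii
  = (5.103)^2/1 + (2.6284)^2/5 + (1.048)^2/5 + (2.5508)^2/10
  = 26.0406 + 1.3817 + 0.2197 + 0.6507 = 28.2926
Step 3: Objective decrease = 0.5 * g^T H^(-1) g = 14.1463


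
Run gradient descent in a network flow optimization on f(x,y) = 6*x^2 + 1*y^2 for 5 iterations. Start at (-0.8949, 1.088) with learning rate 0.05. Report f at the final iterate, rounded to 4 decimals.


Gradient descent on f(x,y) = 6*x^2 + 1*y^2.
Starting point: (-0.8949, 1.088), alpha = 0.05
Step 1: grad_x = 2*6*-0.8949 = -10.7388, grad_y = 2*1*1.088 = 2.176
  x_1 = -0.8949 - 0.05*-10.7388 = -0.358
  y_1 = 1.088 - 0.05*2.176 = 0.9792
Step 2: grad_x = 2*6*-0.358 = -4.2955, grad_y = 2*1*0.9792 = 1.9584
  x_2 = -0.358 - 0.05*-4.2955 = -0.1432
  y_2 = 0.9792 - 0.05*1.9584 = 0.8813
Step 3: grad_x = 2*6*-0.1432 = -1.7182, grad_y = 2*1*0.8813 = 1.7626
  x_3 = -0.1432 - 0.05*-1.7182 = -0.0573
  y_3 = 0.8813 - 0.05*1.7626 = 0.7932
Step 4: grad_x = 2*6*-0.0573 = -0.6873, grad_y = 2*1*0.7932 = 1.5863
  x_4 = -0.0573 - 0.05*-0.6873 = -0.0229
  y_4 = 0.7932 - 0.05*1.5863 = 0.7138
Step 5: grad_x = 2*6*-0.0229 = -0.2749, grad_y = 2*1*0.7138 = 1.4277
  x_5 = -0.0229 - 0.05*-0.2749 = -0.0092
  y_5 = 0.7138 - 0.05*1.4277 = 0.6425
f(-0.0092, 0.6425) = 6*(-0.0092)^2 + 1*0.6425^2 = 0.4132


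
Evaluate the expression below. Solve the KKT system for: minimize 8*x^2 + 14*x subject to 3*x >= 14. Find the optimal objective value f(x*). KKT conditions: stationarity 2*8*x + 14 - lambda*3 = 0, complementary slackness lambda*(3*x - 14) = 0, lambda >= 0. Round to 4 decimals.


Step 1: Try lambda = 0 (constraint inactive).
x_unc = -14/(2*8) = -0.875
Check: 3*-0.875 = -2.625 < 14 -- violated!
Step 2: Constraint must be active: 3*x = 14
x* = 14/3 = 4.6667 (rounded; the exact value 14/3 is used below)
lambda = (2*8*(14/3) + 14)/3 = 29.5556
Step 3: Compute optimal value.
f(x*) = 8*(14/3)^2 + 14*(14/3) = 239.5556


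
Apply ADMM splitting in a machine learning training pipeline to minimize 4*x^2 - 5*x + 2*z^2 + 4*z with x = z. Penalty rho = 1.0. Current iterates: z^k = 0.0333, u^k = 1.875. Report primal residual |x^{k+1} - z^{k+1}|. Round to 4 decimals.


ADMM iteration with rho = 1.0, z^k = 0.0333, u^k = 1.875
Step 1: x-update.
Minimize 4*x^2 - 5*x + (1.0/2)*(x - 0.0333 + 1.875)^2
FOC: (2*4 + 1.0)*x = 5 + 1.0*(0.0333 - 1.875)
x^{k+1} = 0.3509
Step 2: z-update.
Minimize 2*z^2 + 4*z + (1.0/2)*(0.3509 - z + 1.875)^2
FOC: (2*2 + 1.0)*z = -4 + 1.0*(0.3509 + 1.875)
z^{k+1} = -0.3548
Step 3: u-update.
u^{k+1} = 1.875 + 0.3509 + 0.3548 = 2.5807
Step 4: Primal residual = |0.3509 + 0.3548| = 0.7057


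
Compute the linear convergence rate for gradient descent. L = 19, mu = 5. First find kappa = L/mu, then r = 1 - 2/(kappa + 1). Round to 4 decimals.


Step 1: Compute the condition number.
kappa = L/mu = 19/5 = 3.8
Step 2: Compute the convergence rate.
r = 1 - 2/(kappa + 1) = 1 - 2*mu/(L + mu) = (L - mu)/(L + mu) = 14/24 = 0.5833


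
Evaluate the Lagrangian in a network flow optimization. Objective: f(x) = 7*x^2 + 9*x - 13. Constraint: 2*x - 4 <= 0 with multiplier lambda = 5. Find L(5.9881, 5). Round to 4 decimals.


Step 1: Evaluate f(x).
f(5.9881) = 7*5.9881^2 + 9*5.9881 - 13 = 291.8943
Step 2: Evaluate g(x).
g(5.9881) = 2*5.9881 - 4 = 7.9762
Step 3: Compute Lagrangian.
L = 291.8943 + 5*7.9762 = 331.7753


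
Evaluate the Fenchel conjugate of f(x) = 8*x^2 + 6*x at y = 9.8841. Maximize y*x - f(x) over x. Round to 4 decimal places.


f*(y) = sup_x {y*x - a*x^2 - b*x} = sup_x {(y-b)*x - a*x^2}
FOC: (y - b) - 2a*x = 0 => x* = (y - b)/(2a)
x* = (9.8841 - 6)/(2*8) = 0.2428
f*(9.8841) = (y-b)^2/(4a) = (9.8841 - 6)^2/(4*8)
= 15.0862/32 = 0.4714


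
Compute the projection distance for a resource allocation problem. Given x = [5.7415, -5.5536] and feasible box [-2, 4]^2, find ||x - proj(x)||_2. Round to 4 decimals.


Project each component onto [-2, 4].
clip(5.7415) = 4.0, clip(-5.5536) = -2.0
Projection = [4.0, -2.0]
Squared diffs: [3.0328, 12.6281]
Distance = sqrt(15.6609) = 3.9574


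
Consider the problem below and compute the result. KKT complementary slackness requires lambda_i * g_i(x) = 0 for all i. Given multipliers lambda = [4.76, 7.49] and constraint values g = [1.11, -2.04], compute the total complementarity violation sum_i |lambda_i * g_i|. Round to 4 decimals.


KKT complementary slackness check:
lambda_1 * g_1 = 4.76 * 1.11 = 5.2836
lambda_2 * g_2 = 7.49 * -2.04 = -15.2796
Total violation = 5.2836 + 15.2796 = 20.5632


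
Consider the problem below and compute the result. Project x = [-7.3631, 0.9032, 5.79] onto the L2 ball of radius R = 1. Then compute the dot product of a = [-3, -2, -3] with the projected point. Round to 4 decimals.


Step 1: Compute ||x|| (intermediates to 6 decimals).
||x|| = sqrt((-7.3631)^2 + 0.9032^2 + 5.79^2) = 9.410373
Step 2: Project.
Since ||x|| > R, scale = R/||x|| = 1/9.410373 = 0.106266, proj(x) = scale * x
proj(x) = [-0.782447, 0.095979, 0.61528]
Step 3: Dot product.
a^T * proj(x) = -3*(-0.782447) - 2*0.095979 - 3*0.61528 = 0.3095


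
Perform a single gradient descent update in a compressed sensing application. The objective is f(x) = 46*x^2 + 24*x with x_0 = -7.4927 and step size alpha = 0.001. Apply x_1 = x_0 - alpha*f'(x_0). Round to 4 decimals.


We compute the gradient at x_0 and apply the update.
f'(x) = 92*x + 24
f'(-7.4927) = 92*-7.4927 + 24 = -665.3284
x_1 = -7.4927 - 0.001*-665.3284 = -6.8274


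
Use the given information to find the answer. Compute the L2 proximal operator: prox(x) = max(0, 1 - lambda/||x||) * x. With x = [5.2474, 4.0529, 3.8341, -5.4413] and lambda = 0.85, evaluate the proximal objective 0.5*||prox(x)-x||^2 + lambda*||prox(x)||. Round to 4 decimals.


Step 1: Compute ||x||.
||x|| = 9.3952
Step 2: Compute scaling factor.
scale = max(0, 1 - 0.85/9.3952) = 0.9095
Step 3: prox(x) = [4.7727, 3.6862, 3.4872, -4.949]
||prox(x)|| = 8.5452
Step 4: Proximal objective.
0.5*||prox-x||^2 = 0.3613
lambda*||prox|| = 7.2634
Total = 7.6246


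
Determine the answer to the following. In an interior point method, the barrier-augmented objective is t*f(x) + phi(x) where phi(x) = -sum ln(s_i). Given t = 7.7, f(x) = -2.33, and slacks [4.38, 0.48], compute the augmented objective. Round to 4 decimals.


Step 1: Compute log-barrier.
ln values: [1.477, -0.734]
phi = -(1.477 - 0.734) = -0.7431
Step 2: Compute augmented objective.
t*f(x) = 7.7*-2.33 = -17.941
Total = -17.941 - 0.7431 = -18.6841


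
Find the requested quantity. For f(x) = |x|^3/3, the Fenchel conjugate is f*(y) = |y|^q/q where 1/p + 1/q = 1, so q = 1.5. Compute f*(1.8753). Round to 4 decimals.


The conjugate exponent q satisfies 1/p + 1/q = 1.
p = 3, so q = 3/(3 - 1) = 1.5
|y|^q = 1.8753^1.5 = 2.5681
f*(1.8753) = 2.5681 / 1.5 = 1.712


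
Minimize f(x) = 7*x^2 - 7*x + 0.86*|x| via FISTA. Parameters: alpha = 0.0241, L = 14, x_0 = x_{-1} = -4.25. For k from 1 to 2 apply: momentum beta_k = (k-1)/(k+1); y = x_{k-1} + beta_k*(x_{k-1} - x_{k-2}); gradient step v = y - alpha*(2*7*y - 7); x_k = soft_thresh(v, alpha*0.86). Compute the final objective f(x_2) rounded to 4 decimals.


FISTA on f(x) = 7*x^2 - 7*x + 0.86*|x|
L = 14, alpha = 0.0241
Iteration 1: beta = 0.0, y = -4.25 + 0.0*(-4.25 + 4.25) = -4.25
  grad(y) = -66.5, v = y - alpha*grad = -2.6474
  prox(v) = soft_thresh(-2.6474, 0.0207) = -2.6266
Iteration 2: beta = 0.3333, y = -2.6266 + 0.3333*(-2.6266 + 4.25) = -2.0855
  grad(y) = -36.197, v = y - alpha*grad = -1.2132
  prox(v) = soft_thresh(-1.2132, 0.0207) = -1.1924
f(x_2) = 7*(-1.1924)^2 - 7*(-1.1924) + 0.86*|-1.1924| = 19.3256


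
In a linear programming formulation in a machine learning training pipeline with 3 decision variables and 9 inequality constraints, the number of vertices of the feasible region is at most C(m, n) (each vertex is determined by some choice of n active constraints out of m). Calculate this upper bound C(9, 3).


Each vertex corresponds to some choice of n active constraints out of m, so the number of vertices is at most C(m, n) = m! / (n!(m-n)!).
m = 9, n = 3
Numerator: 9 * 8 * 7
Denominator: 3! = 6
C(9, 3) = 84


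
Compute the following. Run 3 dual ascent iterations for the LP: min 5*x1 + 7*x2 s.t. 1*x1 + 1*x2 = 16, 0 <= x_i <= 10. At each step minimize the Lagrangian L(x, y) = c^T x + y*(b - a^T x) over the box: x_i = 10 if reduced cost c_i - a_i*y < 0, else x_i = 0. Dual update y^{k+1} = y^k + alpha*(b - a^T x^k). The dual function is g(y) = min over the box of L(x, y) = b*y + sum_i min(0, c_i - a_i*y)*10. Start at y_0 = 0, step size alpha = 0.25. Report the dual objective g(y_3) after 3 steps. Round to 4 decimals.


Dual ascent for LP: min 5*x1 + 7*x2, 1*x1 + 1*x2 = 16, 0 <= x_i <= 10
Step 1: y^k = 0.0, reduced costs: (5.0, 7.0)
  x^k = (0.0, 0.0), subgradient = b - a^T x = 16.0
  y^{k+1} = 0.0 + 0.25*16.0 = 4.0
Step 2: y^k = 4.0, reduced costs: (1.0, 3.0)
  x^k = (0.0, 0.0), subgradient = b - a^T x = 16.0
  y^{k+1} = 4.0 + 0.25*16.0 = 8.0
Step 3: y^k = 8.0, reduced costs: (-3.0, -1.0)
  x^k = (10.0, 10.0), subgradient = b - a^T x = -4.0
  y^{k+1} = 8.0 + 0.25*-4.0 = 7.0
Dual objective at y_3 = 7.0: reduced costs (-2.0, 0.0), box minimizer x = (10.0, 0.0)
g(y_3) = b*y + (c1 - a1*y)*x1 + (c2 - a2*y)*x2 = 16*7.0 + (-2.0)*10.0 + 0.0*0.0 = 112.0 - 20.0 + 0.0 = 92.0


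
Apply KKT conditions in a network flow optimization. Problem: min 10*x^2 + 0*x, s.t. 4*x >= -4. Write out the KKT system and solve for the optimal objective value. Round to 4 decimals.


Step 1: Try lambda = 0 (constraint inactive).
Stationarity: 2*10*x + 0 = 0
x* = 0/(2*10) = 0.0
Check constraint: 4*0.0 = 0.0 >= -4 -- satisfied.
Step 2: Compute optimal value.
f(x*) = 10*0.0^2 + 0*0.0 = 0.0


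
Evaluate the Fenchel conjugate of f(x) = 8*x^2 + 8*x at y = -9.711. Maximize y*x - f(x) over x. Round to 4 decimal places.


f*(y) = sup_x {y*x - a*x^2 - b*x} = sup_x {(y-b)*x - a*x^2}
FOC: (y - b) - 2a*x = 0 => x* = (y - b)/(2a)
x* = (-9.711 - 8)/(2*8) = -1.1069
f*(-9.711) = (y-b)^2/(4a) = (-9.711 - 8)^2/(4*8)
= 313.6795/32 = 9.8025


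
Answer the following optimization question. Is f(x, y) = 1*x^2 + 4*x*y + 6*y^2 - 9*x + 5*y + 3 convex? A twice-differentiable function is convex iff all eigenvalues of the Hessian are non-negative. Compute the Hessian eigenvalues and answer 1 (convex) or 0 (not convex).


The Hessian of f(x,y) = 1*x^2 + 4*x*y + 6*y^2 - 9*x + 5*y + 3 is:
H = [[2, 4], [4, 12]]
Trace = 2 + 12 = 14
Determinant = 2*12 - (4)^2 = 8
Discriminant = (14)^2 - 4*8 = 164.0
Eigenvalues: lambda_1 = 0.5969, lambda_2 = 13.4031
The function is convex.

1


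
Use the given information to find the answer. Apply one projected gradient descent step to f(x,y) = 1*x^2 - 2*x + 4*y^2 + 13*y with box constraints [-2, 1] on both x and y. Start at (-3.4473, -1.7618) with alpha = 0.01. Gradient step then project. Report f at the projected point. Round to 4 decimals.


Step 1: Compute gradient at (-3.4473, -1.7618).
grad_x = 2*1*-3.4473 - 2 = -8.8946
grad_y = 2*4*-1.7618 + 13 = -1.0944
Step 2: Gradient step.
x_raw = -3.4473 - 0.01*-8.8946 = -3.3584
y_raw = -1.7618 - 0.01*-1.0944 = -1.7509
Step 3: Project onto [-2, 1].
x_proj = clip(-3.3584) = -2.0
y_proj = clip(-1.7509) = -1.7509
Step 4: Evaluate f.
f(-2.0, -1.7509) = -2.4991


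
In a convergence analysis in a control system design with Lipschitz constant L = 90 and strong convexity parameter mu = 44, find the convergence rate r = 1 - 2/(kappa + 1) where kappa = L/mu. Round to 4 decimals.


Step 1: Compute the condition number.
kappa = L/mu = 90/44 = 2.0455
Step 2: Compute the convergence rate.
r = 1 - 2/(kappa + 1) = 1 - 2*mu/(L + mu) = (L - mu)/(L + mu) = 46/134 = 0.3433


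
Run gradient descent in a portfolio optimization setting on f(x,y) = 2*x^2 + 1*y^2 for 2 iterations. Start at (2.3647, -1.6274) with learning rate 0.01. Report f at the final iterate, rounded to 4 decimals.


Gradient descent on f(x,y) = 2*x^2 + 1*y^2.
Starting point: (2.3647, -1.6274), alpha = 0.01
Step 1: grad_x = 2*2*2.3647 = 9.4588, grad_y = 2*1*-1.6274 = -3.2548
  x_1 = 2.3647 - 0.01*9.4588 = 2.2701
  y_1 = -1.6274 - 0.01*-3.2548 = -1.5949
Step 2: grad_x = 2*2*2.2701 = 9.0804, grad_y = 2*1*-1.5949 = -3.1897
  x_2 = 2.2701 - 0.01*9.0804 = 2.1793
  y_2 = -1.5949 - 0.01*-3.1897 = -1.563
f(2.1793, -1.563) = 2*2.1793^2 + 1*(-1.563)^2 = 11.9416


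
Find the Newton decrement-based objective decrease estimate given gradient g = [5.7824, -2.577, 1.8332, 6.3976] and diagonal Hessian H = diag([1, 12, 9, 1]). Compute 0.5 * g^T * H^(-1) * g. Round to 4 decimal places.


Step 1: H is diagonal, so H^(-1) * g = [5.7824, -0.2148, 0.2037, 6.3976].
Step 2: g^T H^(-1) g = sum_i g_i^2 / H_ii
  = (5.7824)^2/1 + (-2.577)^2/12 + (1.8332)^2/9 + (6.3976)^2/1
  = 33.4361 + 0.5534 + 0.3734 + 40.9293 = 75.2922
Step 3: Objective decrease = 0.5 * g^T H^(-1) g = 37.6461


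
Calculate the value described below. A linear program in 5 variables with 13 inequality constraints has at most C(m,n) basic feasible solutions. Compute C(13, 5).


Each vertex corresponds to some choice of n active constraints out of m, so the number of vertices is at most C(m, n) = m! / (n!(m-n)!).
m = 13, n = 5
Numerator: 13 * 12 * 11 * 10 * 9
Denominator: 5! = 120
C(13, 5) = 1287


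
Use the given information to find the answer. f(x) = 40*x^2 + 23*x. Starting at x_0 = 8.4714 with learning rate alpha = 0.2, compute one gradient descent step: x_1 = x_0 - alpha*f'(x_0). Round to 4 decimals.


We compute the gradient at x_0 and apply the update.
f'(x) = 80*x + 23
f'(8.4714) = 80*8.4714 + 23 = 700.712
x_1 = 8.4714 - 0.2*700.712 = -131.671


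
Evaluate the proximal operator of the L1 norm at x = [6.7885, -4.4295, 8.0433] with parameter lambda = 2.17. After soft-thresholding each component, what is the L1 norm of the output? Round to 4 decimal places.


Soft-thresholding with lambda = 2.17:
prox(6.7885) = sign(6.7885)*max(|6.7885| - 2.17, 0) = 4.6185
prox(-4.4295) = sign(-4.4295)*max(|-4.4295| - 2.17, 0) = -2.2595
prox(8.0433) = sign(8.0433)*max(|8.0433| - 2.17, 0) = 5.8733
prox(x) = [4.6185, -2.2595, 5.8733]
||prox(x)||_1 = 4.6185 + 2.2595 + 5.8733 = 12.7513


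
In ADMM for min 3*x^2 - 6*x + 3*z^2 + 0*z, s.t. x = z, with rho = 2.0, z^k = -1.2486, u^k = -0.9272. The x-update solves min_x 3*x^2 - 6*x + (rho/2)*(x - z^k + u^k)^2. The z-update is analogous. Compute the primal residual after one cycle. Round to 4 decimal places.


ADMM iteration with rho = 2.0, z^k = -1.2486, u^k = -0.9272
Step 1: x-update.
Minimize 3*x^2 - 6*x + (2.0/2)*(x + 1.2486 - 0.9272)^2
FOC: (2*3 + 2.0)*x = 6 + 2.0*(-1.2486 + 0.9272)
x^{k+1} = 0.6697
Step 2: z-update.
Minimize 3*z^2 + 0*z + (2.0/2)*(0.6697 - z - 0.9272)^2
FOC: (2*3 + 2.0)*z = 0 + 2.0*(0.6697 - 0.9272)
z^{k+1} = -0.0644
Step 3: u-update.
u^{k+1} = -0.9272 + 0.6697 + 0.0644 = -0.1932
Step 4: Primal residual = |0.6697 + 0.0644| = 0.734


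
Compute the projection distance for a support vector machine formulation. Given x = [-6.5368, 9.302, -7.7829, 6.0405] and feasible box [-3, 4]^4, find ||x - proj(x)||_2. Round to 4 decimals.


Project each component onto [-3, 4].
clip(-6.5368) = -3.0, clip(9.302) = 4.0, clip(-7.7829) = -3.0, clip(6.0405) = 4.0
Projection = [-3.0, 4.0, -3.0, 4.0]
Squared diffs: [12.509, 28.1112, 22.8761, 4.1636]
Distance = sqrt(67.6599) = 8.2256


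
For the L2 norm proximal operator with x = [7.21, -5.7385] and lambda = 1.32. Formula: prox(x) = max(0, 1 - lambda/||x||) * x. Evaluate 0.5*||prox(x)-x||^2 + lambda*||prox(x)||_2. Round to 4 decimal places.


Step 1: Compute ||x||.
||x|| = 9.2149
Step 2: Compute scaling factor.
scale = max(0, 1 - 1.32/9.2149) = 0.8568
Step 3: prox(x) = [6.1772, -4.9165]
||prox(x)|| = 7.8949
Step 4: Proximal objective.
0.5*||prox-x||^2 = 0.8712
lambda*||prox|| = 10.4213
Total = 11.2925


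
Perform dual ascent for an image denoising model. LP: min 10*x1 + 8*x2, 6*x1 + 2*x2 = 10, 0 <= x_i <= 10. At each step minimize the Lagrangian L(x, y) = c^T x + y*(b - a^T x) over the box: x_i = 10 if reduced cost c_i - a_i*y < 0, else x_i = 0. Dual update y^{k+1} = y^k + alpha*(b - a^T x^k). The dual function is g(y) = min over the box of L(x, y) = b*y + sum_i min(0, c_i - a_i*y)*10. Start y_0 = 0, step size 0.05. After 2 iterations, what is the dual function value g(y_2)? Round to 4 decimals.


Dual ascent for LP: min 10*x1 + 8*x2, 6*x1 + 2*x2 = 10, 0 <= x_i <= 10
Step 1: y^k = 0.0, reduced costs: (10.0, 8.0)
  x^k = (0.0, 0.0), subgradient = b - a^T x = 10.0
  y^{k+1} = 0.0 + 0.05*10.0 = 0.5
Step 2: y^k = 0.5, reduced costs: (7.0, 7.0)
  x^k = (0.0, 0.0), subgradient = b - a^T x = 10.0
  y^{k+1} = 0.5 + 0.05*10.0 = 1.0
Dual objective at y_2 = 1.0: reduced costs (4.0, 6.0), box minimizer x = (0.0, 0.0)
g(y_2) = b*y + (c1 - a1*y)*x1 + (c2 - a2*y)*x2 = 10*1.0 + 4.0*0.0 + 6.0*0.0 = 10.0 + 0.0 + 0.0 = 10.0


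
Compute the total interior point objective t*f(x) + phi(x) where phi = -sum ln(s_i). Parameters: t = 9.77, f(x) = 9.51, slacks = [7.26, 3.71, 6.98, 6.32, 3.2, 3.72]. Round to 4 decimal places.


Step 1: Compute log-barrier.
ln values: [1.9824, 1.311, 1.943, 1.8437, 1.1632, 1.3137]
phi = -(1.9824 + 1.311 + 1.943 + 1.8437 + 1.1632 + 1.3137) = -9.5571
Step 2: Compute augmented objective.
t*f(x) = 9.77*9.51 = 92.9127
Total = 92.9127 - 9.5571 = 83.3556


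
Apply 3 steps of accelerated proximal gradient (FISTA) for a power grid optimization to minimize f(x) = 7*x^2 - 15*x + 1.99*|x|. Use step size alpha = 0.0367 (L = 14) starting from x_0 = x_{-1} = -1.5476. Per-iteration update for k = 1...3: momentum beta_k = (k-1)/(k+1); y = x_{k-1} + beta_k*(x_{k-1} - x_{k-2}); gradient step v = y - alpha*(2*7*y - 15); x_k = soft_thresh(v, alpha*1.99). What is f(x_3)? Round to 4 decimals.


FISTA on f(x) = 7*x^2 - 15*x + 1.99*|x|
L = 14, alpha = 0.0367
Iteration 1: beta = 0.0, y = -1.5476 + 0.0*(-1.5476 + 1.5476) = -1.5476
  grad(y) = -36.6664, v = y - alpha*grad = -0.2019
  prox(v) = soft_thresh(-0.2019, 0.073) = -0.1289
Iteration 2: beta = 0.3333, y = -0.1289 + 0.3333*(-0.1289 + 1.5476) = 0.344
  grad(y) = -10.1842, v = y - alpha*grad = 0.7177
  prox(v) = soft_thresh(0.7177, 0.073) = 0.6447
Iteration 3: beta = 0.5, y = 0.6447 + 0.5*(0.6447 + 0.1289) = 1.0315
  grad(y) = -0.5587, v = y - alpha*grad = 1.052
  prox(v) = soft_thresh(1.052, 0.073) = 0.979
f(x_3) = 7*0.979^2 - 15*0.979 + 1.99*|0.979| = -6.0277


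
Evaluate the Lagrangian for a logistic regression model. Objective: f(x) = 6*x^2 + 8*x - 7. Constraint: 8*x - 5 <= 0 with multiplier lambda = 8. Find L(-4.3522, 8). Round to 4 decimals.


Step 1: Evaluate f(x).
f(-4.3522) = 6*(-4.3522)^2 + 8*(-4.3522) - 7 = 71.8323
Step 2: Evaluate g(x).
g(-4.3522) = 8*-4.3522 - 5 = -39.8176
Step 3: Compute Lagrangian.
L = 71.8323 + 8*-39.8176 = -246.7085


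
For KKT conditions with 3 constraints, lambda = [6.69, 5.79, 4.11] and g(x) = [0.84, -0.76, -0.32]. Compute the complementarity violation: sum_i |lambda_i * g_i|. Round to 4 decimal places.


KKT complementary slackness check:
lambda_1 * g_1 = 6.69 * 0.84 = 5.6196
lambda_2 * g_2 = 5.79 * -0.76 = -4.4004
lambda_3 * g_3 = 4.11 * -0.32 = -1.3152
Total violation = 5.6196 + 4.4004 + 1.3152 = 11.3352


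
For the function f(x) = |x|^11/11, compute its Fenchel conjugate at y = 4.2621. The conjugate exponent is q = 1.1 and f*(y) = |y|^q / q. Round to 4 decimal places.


The conjugate exponent q satisfies 1/p + 1/q = 1.
p = 11, so q = 11/(11 - 1) = 1.1
|y|^q = 4.2621^1.1 = 4.927
f*(4.2621) = 4.927 / 1.1 = 4.4791


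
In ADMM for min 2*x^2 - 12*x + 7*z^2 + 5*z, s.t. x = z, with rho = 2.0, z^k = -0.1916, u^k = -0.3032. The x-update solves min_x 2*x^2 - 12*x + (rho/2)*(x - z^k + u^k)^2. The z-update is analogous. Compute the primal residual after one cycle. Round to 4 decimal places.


ADMM iteration with rho = 2.0, z^k = -0.1916, u^k = -0.3032
Step 1: x-update.
Minimize 2*x^2 - 12*x + (2.0/2)*(x + 0.1916 - 0.3032)^2
FOC: (2*2 + 2.0)*x = 12 + 2.0*(-0.1916 + 0.3032)
x^{k+1} = 2.0372
Step 2: z-update.
Minimize 7*z^2 + 5*z + (2.0/2)*(2.0372 - z - 0.3032)^2
FOC: (2*7 + 2.0)*z = -5 + 2.0*(2.0372 - 0.3032)
z^{k+1} = -0.0958
Step 3: u-update.
u^{k+1} = -0.3032 + 2.0372 + 0.0958 = 1.8298
Step 4: Primal residual = |2.0372 + 0.0958| = 2.133


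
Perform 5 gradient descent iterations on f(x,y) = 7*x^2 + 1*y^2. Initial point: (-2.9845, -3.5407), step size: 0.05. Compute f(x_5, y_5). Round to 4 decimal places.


Gradient descent on f(x,y) = 7*x^2 + 1*y^2.
Starting point: (-2.9845, -3.5407), alpha = 0.05
Step 1: grad_x = 2*7*-2.9845 = -41.783, grad_y = 2*1*-3.5407 = -7.0814
  x_1 = -2.9845 - 0.05*-41.783 = -0.8954
  y_1 = -3.5407 - 0.05*-7.0814 = -3.1866
Step 2: grad_x = 2*7*-0.8954 = -12.5349, grad_y = 2*1*-3.1866 = -6.3733
  x_2 = -0.8954 - 0.05*-12.5349 = -0.2686
  y_2 = -3.1866 - 0.05*-6.3733 = -2.868
Step 3: grad_x = 2*7*-0.2686 = -3.7605, grad_y = 2*1*-2.868 = -5.7359
  x_3 = -0.2686 - 0.05*-3.7605 = -0.0806
  y_3 = -2.868 - 0.05*-5.7359 = -2.5812
Step 4: grad_x = 2*7*-0.0806 = -1.1281, grad_y = 2*1*-2.5812 = -5.1623
  x_4 = -0.0806 - 0.05*-1.1281 = -0.0242
  y_4 = -2.5812 - 0.05*-5.1623 = -2.3231
Step 5: grad_x = 2*7*-0.0242 = -0.3384, grad_y = 2*1*-2.3231 = -4.6461
  x_5 = -0.0242 - 0.05*-0.3384 = -0.0073
  y_5 = -2.3231 - 0.05*-4.6461 = -2.0907
f(-0.0073, -2.0907) = 7*(-0.0073)^2 + 1*(-2.0907)^2 = 4.3716


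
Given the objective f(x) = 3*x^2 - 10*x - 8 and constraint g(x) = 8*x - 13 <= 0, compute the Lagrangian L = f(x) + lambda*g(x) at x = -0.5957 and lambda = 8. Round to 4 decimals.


Step 1: Evaluate f(x).
f(-0.5957) = 3*(-0.5957)^2 - 10*(-0.5957) - 8 = -0.9784
Step 2: Evaluate g(x).
g(-0.5957) = 8*-0.5957 - 13 = -17.7656
Step 3: Compute Lagrangian.
L = -0.9784 + 8*-17.7656 = -143.1032


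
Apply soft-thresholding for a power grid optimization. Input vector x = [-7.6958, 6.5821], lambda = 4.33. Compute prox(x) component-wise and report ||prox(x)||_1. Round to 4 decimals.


Soft-thresholding with lambda = 4.33:
prox(-7.6958) = sign(-7.6958)*max(|-7.6958| - 4.33, 0) = -3.3658
prox(6.5821) = sign(6.5821)*max(|6.5821| - 4.33, 0) = 2.2521
prox(x) = [-3.3658, 2.2521]
||prox(x)||_1 = 3.3658 + 2.2521 = 5.6179


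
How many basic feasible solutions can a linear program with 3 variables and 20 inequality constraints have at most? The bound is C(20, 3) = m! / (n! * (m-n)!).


Each vertex corresponds to some choice of n active constraints out of m, so the number of vertices is at most C(m, n) = m! / (n!(m-n)!).
m = 20, n = 3
Numerator: 20 * 19 * 18
Denominator: 3! = 6
C(20, 3) = 1140


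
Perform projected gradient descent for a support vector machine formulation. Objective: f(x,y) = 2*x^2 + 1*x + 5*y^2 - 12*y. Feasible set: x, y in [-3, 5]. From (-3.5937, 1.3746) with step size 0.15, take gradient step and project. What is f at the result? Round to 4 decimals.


Step 1: Compute gradient at (-3.5937, 1.3746).
grad_x = 2*2*-3.5937 + 1 = -13.3748
grad_y = 2*5*1.3746 - 12 = 1.746
Step 2: Gradient step.
x_raw = -3.5937 - 0.15*-13.3748 = -1.5875
y_raw = 1.3746 - 0.15*1.746 = 1.1127
Step 3: Project onto [-3, 5].
x_proj = clip(-1.5875) = -1.5875
y_proj = clip(1.1127) = 1.1127
Step 4: Evaluate f.
f(-1.5875, 1.1127) = -3.7092


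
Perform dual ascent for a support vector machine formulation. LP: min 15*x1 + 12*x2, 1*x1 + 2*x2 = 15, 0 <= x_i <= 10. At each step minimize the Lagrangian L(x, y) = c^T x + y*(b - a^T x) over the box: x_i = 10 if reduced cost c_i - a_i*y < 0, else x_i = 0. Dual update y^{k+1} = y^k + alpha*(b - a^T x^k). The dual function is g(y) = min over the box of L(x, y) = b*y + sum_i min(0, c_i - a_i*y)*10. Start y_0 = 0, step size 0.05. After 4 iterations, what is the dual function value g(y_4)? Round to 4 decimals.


Dual ascent for LP: min 15*x1 + 12*x2, 1*x1 + 2*x2 = 15, 0 <= x_i <= 10
Step 1: y^k = 0.0, reduced costs: (15.0, 12.0)
  x^k = (0.0, 0.0), subgradient = b - a^T x = 15.0
  y^{k+1} = 0.0 + 0.05*15.0 = 0.75
Step 2: y^k = 0.75, reduced costs: (14.25, 10.5)
  x^k = (0.0, 0.0), subgradient = b - a^T x = 15.0
  y^{k+1} = 0.75 + 0.05*15.0 = 1.5
Step 3: y^k = 1.5, reduced costs: (13.5, 9.0)
  x^k = (0.0, 0.0), subgradient = b - a^T x = 15.0
  y^{k+1} = 1.5 + 0.05*15.0 = 2.25
Step 4: y^k = 2.25, reduced costs: (12.75, 7.5)
  x^k = (0.0, 0.0), subgradient = b - a^T x = 15.0
  y^{k+1} = 2.25 + 0.05*15.0 = 3.0
Dual objective at y_4 = 3.0: reduced costs (12.0, 6.0), box minimizer x = (0.0, 0.0)
g(y_4) = b*y + (c1 - a1*y)*x1 + (c2 - a2*y)*x2 = 15*3.0 + 12.0*0.0 + 6.0*0.0 = 45.0 + 0.0 + 0.0 = 45.0


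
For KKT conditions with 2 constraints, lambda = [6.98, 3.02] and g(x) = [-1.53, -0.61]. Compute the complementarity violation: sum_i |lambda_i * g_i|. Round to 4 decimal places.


KKT complementary slackness check:
lambda_1 * g_1 = 6.98 * -1.53 = -10.6794
lambda_2 * g_2 = 3.02 * -0.61 = -1.8422
Total violation = 10.6794 + 1.8422 = 12.5216


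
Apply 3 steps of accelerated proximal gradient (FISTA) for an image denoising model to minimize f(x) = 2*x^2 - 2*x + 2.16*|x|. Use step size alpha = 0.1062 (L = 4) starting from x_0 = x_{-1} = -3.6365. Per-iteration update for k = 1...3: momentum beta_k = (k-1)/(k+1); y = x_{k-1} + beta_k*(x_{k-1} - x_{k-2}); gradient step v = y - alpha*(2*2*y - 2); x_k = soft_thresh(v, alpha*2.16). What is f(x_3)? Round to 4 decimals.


FISTA on f(x) = 2*x^2 - 2*x + 2.16*|x|
L = 4, alpha = 0.1062
Iteration 1: beta = 0.0, y = -3.6365 + 0.0*(-3.6365 + 3.6365) = -3.6365
  grad(y) = -16.546, v = y - alpha*grad = -1.8793
  prox(v) = soft_thresh(-1.8793, 0.2294) = -1.6499
Iteration 2: beta = 0.3333, y = -1.6499 + 0.3333*(-1.6499 + 3.6365) = -0.9877
  grad(y) = -5.9509, v = y - alpha*grad = -0.3557
  prox(v) = soft_thresh(-0.3557, 0.2294) = -0.1264
Iteration 3: beta = 0.5, y = -0.1264 + 0.5*(-0.1264 + 1.6499) = 0.6354
  grad(y) = 0.5417, v = y - alpha*grad = 0.5779
  prox(v) = soft_thresh(0.5779, 0.2294) = 0.3485
f(x_3) = 2*0.3485^2 - 2*0.3485 + 2.16*|0.3485| = 0.2987


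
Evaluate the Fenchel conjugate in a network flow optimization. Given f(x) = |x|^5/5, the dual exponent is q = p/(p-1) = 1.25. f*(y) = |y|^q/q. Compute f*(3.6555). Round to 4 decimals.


The conjugate exponent q satisfies 1/p + 1/q = 1.
p = 5, so q = 5/(5 - 1) = 1.25
|y|^q = 3.6555^1.25 = 5.0546
f*(3.6555) = 5.0546 / 1.25 = 4.0436


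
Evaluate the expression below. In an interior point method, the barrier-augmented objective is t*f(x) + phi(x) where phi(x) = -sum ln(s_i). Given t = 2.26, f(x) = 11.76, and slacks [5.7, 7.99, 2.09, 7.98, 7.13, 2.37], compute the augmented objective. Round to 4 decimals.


Step 1: Compute log-barrier.
ln values: [1.7405, 2.0782, 0.7372, 2.0769, 1.9643, 0.8629]
phi = -(1.7405 + 2.0782 + 0.7372 + 2.0769 + 1.9643 + 0.8629) = -9.46
Step 2: Compute augmented objective.
t*f(x) = 2.26*11.76 = 26.5776
Total = 26.5776 - 9.46 = 17.1176


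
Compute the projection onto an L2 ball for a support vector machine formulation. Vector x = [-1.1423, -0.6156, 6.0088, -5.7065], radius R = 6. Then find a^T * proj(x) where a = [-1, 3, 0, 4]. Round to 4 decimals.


Step 1: Compute ||x|| (intermediates to 6 decimals).
||x|| = sqrt((-1.1423)^2 + (-0.6156)^2 + 6.0088^2 + (-5.7065)^2) = 8.387707
Step 2: Project.
Since ||x|| > R, scale = R/||x|| = 6/8.387707 = 0.715333, proj(x) = scale * x
proj(x) = [-0.817125, -0.440359, 4.298293, -4.082048]
Step 3: Dot product.
a^T * proj(x) = -1*(-0.817125) + 3*(-0.440359) + 0*4.298293 + 4*(-4.082048) = -16.8321
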